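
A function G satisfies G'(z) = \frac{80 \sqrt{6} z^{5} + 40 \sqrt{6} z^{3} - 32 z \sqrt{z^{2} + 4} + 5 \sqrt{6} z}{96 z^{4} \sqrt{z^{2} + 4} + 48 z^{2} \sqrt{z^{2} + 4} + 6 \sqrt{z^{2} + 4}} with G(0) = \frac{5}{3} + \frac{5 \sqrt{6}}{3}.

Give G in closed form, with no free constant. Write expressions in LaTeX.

Recover the given G'(z) by differentiating a candidate G(z); any mismatch rules it out.
A general antiderivative is \frac{5 \sqrt{\frac{3 z^{2}}{2} + 6}}{3} + \frac{1}{3 \left(2 z^{2} + \frac{1}{2}\right)} + C.
The condition gives C = \frac{5}{3} + \frac{5 \sqrt{6}}{3} - (\frac{2}{3} + \frac{5 \sqrt{6}}{3}) = 1.
So G(z) = \frac{5 \sqrt{\frac{3 z^{2}}{2} + 6}}{3} + 1 + \frac{1}{6 z^{2} + \frac{3}{2}}.
Check: d/dz[\frac{5 \sqrt{\frac{3 z^{2}}{2} + 6}}{3} + 1 + \frac{1}{6 z^{2} + \frac{3}{2}}] = \frac{80 \sqrt{6} z^{5} + 40 \sqrt{6} z^{3} - 32 z \sqrt{z^{2} + 4} + 5 \sqrt{6} z}{96 z^{4} \sqrt{z^{2} + 4} + 48 z^{2} \sqrt{z^{2} + 4} + 6 \sqrt{z^{2} + 4}} = G'(z).

G(z) = \frac{5 \sqrt{\frac{3 z^{2}}{2} + 6}}{3} + 1 + \frac{1}{6 z^{2} + \frac{3}{2}}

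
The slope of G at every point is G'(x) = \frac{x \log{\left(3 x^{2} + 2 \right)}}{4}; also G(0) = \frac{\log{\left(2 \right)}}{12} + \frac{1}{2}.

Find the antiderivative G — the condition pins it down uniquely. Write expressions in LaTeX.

A candidate passes only if d/dx[G] lands on the given G'(x) exactly.
A general antiderivative is \frac{x^{2} \log{\left(3 x^{2} + 2 \right)}}{8} - \frac{x^{2}}{8} + \frac{\log{\left(3 x^{2} + 2 \right)}}{12} + C.
The condition gives C = \frac{\log{\left(2 \right)}}{12} + \frac{1}{2} - (\frac{\log{\left(2 \right)}}{12}) = \frac{1}{2}.
So G(x) = \frac{3 x^{2} \log{\left(3 x^{2} + 2 \right)} - 3 x^{2} + 2 \log{\left(3 x^{2} + 2 \right)} + 12}{24}.
Check: d/dx[\frac{3 x^{2} \log{\left(3 x^{2} + 2 \right)} - 3 x^{2} + 2 \log{\left(3 x^{2} + 2 \right)} + 12}{24}] = \frac{x \log{\left(3 x^{2} + 2 \right)}}{4} = G'(x).

G(x) = \frac{3 x^{2} \log{\left(3 x^{2} + 2 \right)} - 3 x^{2} + 2 \log{\left(3 x^{2} + 2 \right)} + 12}{24}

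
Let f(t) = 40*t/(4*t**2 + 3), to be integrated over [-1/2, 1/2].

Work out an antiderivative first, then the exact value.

Antiderivative: F(t) = 5*log(2*t**2 + 3/2); value = 0

The substitution u = 2*t**2 + 3/2 works: f is exactly (dF/du)*(du/dt) for that inner function.
F(t) = 5*log(2*t**2 + 3/2) is an antiderivative of f.
Check: d/dt[5*log(2*t**2 + 3/2)] = 40*t/(4*t**2 + 3) = f(t).
F(1/2) = 5*log(2); F(-1/2) = 5*log(2).
Integral = F(1/2) - F(-1/2) = 0.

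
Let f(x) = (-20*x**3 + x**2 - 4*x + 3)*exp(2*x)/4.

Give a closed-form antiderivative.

f has the shape u'v + uv' for u = -5*x**3/2 + 31*x**2/8 - 35*x/8 + 41/16 and v = exp(2*x) — it is the derivative of the product u*v.
Check: d/dx[-(40*x**3 - 62*x**2 + 70*x - 41)*exp(2*x)/16] = -5*x**3*exp(2*x) + x**2*exp(2*x)/4 - x*exp(2*x) + 3*exp(2*x)/4, which equals f(x).

An antiderivative is F(x) = -(40*x**3 - 62*x**2 + 70*x - 41)*exp(2*x)/16.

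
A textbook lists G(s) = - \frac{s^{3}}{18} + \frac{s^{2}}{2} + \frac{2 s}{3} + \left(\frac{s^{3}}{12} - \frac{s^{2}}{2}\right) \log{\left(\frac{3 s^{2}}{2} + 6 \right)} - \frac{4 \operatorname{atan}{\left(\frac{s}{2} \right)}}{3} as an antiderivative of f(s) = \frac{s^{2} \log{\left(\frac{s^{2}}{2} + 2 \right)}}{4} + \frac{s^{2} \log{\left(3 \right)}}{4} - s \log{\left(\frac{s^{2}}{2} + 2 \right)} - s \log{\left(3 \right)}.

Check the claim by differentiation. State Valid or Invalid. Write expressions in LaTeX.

d/ds[G] = \frac{s^{4} \log{\left(\frac{s^{2}}{2} + 2 \right)} + s^{4} \log{\left(3 \right)} - 4 s^{3} \log{\left(\frac{s^{2}}{2} + 2 \right)} - 4 s^{3} \log{\left(3 \right)} + 4 s^{2} \log{\left(\frac{s^{2}}{2} + 2 \right)} + 4 s^{2} \log{\left(3 \right)} - 16 s \log{\left(\frac{s^{2}}{2} + 2 \right)} - 16 s \log{\left(3 \right)} + 16 s}{4 s^{2} + 16}
d/ds[G] - f(s) = \frac{4 s}{s^{2} + 4} != 0.

Invalid: d/ds[G] - f = \frac{4 s}{s^{2} + 4}, which is not 0.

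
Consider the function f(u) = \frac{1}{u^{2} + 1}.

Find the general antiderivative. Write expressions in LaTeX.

Differentiate the proposed F(u) back; it has to land on f(u) exactly.
Check: d/du[\operatorname{atan}{\left(u \right)}] = \frac{1}{u^{2} + 1} = f(u).

F(u) = \operatorname{atan}{\left(u \right)} + C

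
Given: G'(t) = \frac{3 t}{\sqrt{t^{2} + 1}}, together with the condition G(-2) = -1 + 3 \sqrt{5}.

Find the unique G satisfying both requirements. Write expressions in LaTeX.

G'(t) matches the chain-rule pattern g'(h)*h' with inner function h(t) = t^{2} + 1; substituting u = h(t) collapses the integral.
A general antiderivative is 3 \sqrt{t^{2} + 1} + C.
The condition gives C = -1 + 3 \sqrt{5} - (3 \sqrt{5}) = -1.
So G(t) = 3 \sqrt{t^{2} + 1} - 1.
Check: d/dt[3 \sqrt{t^{2} + 1} - 1] = \frac{3 t}{\sqrt{t^{2} + 1}} = G'(t).

G(t) = 3 \sqrt{t^{2} + 1} - 1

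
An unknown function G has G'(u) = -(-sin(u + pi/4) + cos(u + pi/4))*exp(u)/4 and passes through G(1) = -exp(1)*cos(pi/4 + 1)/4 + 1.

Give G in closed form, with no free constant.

G(u) = -exp(u)*cos(u + pi/4)/4 + 1

G'(u) has the shape v'r + vr' for v = -cos(u + pi/4)/4 and r = exp(u) — it is the derivative of the product v*r.
A general antiderivative is -exp(u)*cos(u + pi/4)/4 + C.
The condition gives C = -exp(1)*cos(pi/4 + 1)/4 + 1 - (-exp(1)*cos(pi/4 + 1)/4) = 1.
So G(u) = -exp(u)*cos(u + pi/4)/4 + 1.
Check: d/du[-exp(u)*cos(u + pi/4)/4 + 1] = exp(u)*sin(u + pi/4)/4 - exp(u)*cos(u + pi/4)/4, which equals G'(u).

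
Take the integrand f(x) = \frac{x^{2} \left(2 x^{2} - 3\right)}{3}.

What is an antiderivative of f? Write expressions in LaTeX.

An antiderivative is F(x) = \frac{2 x^{5}}{15} - \frac{x^{3}}{3}.

Any candidate F(x) must reproduce f(x) exactly when differentiated.
Check: d/dx[\frac{2 x^{5}}{15} - \frac{x^{3}}{3}] = \frac{2 x^{4}}{3} - x^{2}, which equals f(x).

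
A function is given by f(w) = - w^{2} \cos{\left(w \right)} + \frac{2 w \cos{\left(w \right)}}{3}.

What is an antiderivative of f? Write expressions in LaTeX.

An antiderivative is F(w) = - w^{2} \sin{\left(w \right)} + \frac{2 w \sin{\left(w \right)}}{3} - 2 w \cos{\left(w \right)} + 2 \sin{\left(w \right)} + \frac{2 \cos{\left(w \right)}}{3}.

Integrate term by term and add the pieces.
Check: d/dw[- w^{2} \sin{\left(w \right)} + \frac{2 w \sin{\left(w \right)}}{3} - 2 w \cos{\left(w \right)} + 2 \sin{\left(w \right)} + \frac{2 \cos{\left(w \right)}}{3}] = - w^{2} \cos{\left(w \right)} + \frac{2 w \cos{\left(w \right)}}{3} = f(w).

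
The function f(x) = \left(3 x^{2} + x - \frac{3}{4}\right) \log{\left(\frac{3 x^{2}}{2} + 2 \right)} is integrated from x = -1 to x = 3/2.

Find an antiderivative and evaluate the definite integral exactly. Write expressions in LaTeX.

Antiderivative: F(x) = \frac{36 x^{3} \log{\left(\frac{3 x^{2}}{2} + 2 \right)} - 24 x^{3} + 18 x^{2} \log{\left(\frac{3 x^{2}}{2} + 2 \right)} - 18 x^{2} - 27 x \log{\left(\frac{3 x^{2}}{2} + 2 \right)} + 150 x + 24 \log{\left(x^{2} + \frac{4}{3} \right)} - 100 \sqrt{3} \operatorname{atan}{\left(\frac{\sqrt{3} x}{2} \right)}}{36}; value = - \frac{25 \sqrt{3} \operatorname{atan}{\left(\frac{3 \sqrt{3}}{4} \right)}}{9} - \frac{25 \sqrt{3} \operatorname{atan}{\left(\frac{\sqrt{3}}{2} \right)}}{9} - \frac{2 \log{\left(\frac{7}{3} \right)}}{3} - \frac{\log{\left(\frac{7}{2} \right)}}{4} + \frac{2 \log{\left(\frac{43}{12} \right)}}{3} + \frac{27 \log{\left(\frac{43}{8} \right)}}{8} + \frac{55}{8}

Whatever form F(x) takes, F'(x) = f(x) is non-negotiable.
F(x) = \frac{36 x^{3} \log{\left(\frac{3 x^{2}}{2} + 2 \right)} - 24 x^{3} + 18 x^{2} \log{\left(\frac{3 x^{2}}{2} + 2 \right)} - 18 x^{2} - 27 x \log{\left(\frac{3 x^{2}}{2} + 2 \right)} + 150 x + 24 \log{\left(x^{2} + \frac{4}{3} \right)} - 100 \sqrt{3} \operatorname{atan}{\left(\frac{\sqrt{3} x}{2} \right)}}{36} is an antiderivative of f.
Check: d/dx[\frac{36 x^{3} \log{\left(\frac{3 x^{2}}{2} + 2 \right)} - 24 x^{3} + 18 x^{2} \log{\left(\frac{3 x^{2}}{2} + 2 \right)} - 18 x^{2} - 27 x \log{\left(\frac{3 x^{2}}{2} + 2 \right)} + 150 x + 24 \log{\left(x^{2} + \frac{4}{3} \right)} - 100 \sqrt{3} \operatorname{atan}{\left(\frac{\sqrt{3} x}{2} \right)}}{36}] = 3 x^{2} \log{\left(\frac{3 x^{2}}{2} + 2 \right)} + x \log{\left(\frac{3 x^{2}}{2} + 2 \right)} - \frac{3 \log{\left(\frac{3 x^{2}}{2} + 2 \right)}}{4}, which equals f(x).
F(3/2) = - \frac{25 \sqrt{3} \operatorname{atan}{\left(\frac{3 \sqrt{3}}{4} \right)}}{9} + \frac{2 \log{\left(\frac{43}{12} \right)}}{3} + \frac{23}{8} + \frac{27 \log{\left(\frac{43}{8} \right)}}{8}; F(-1) = -4 + \frac{\log{\left(\frac{7}{2} \right)}}{4} + \frac{2 \log{\left(\frac{7}{3} \right)}}{3} + \frac{25 \sqrt{3} \operatorname{atan}{\left(\frac{\sqrt{3}}{2} \right)}}{9}.
Integral = F(3/2) - F(-1) = - \frac{25 \sqrt{3} \operatorname{atan}{\left(\frac{3 \sqrt{3}}{4} \right)}}{9} - \frac{25 \sqrt{3} \operatorname{atan}{\left(\frac{\sqrt{3}}{2} \right)}}{9} - \frac{2 \log{\left(\frac{7}{3} \right)}}{3} - \frac{\log{\left(\frac{7}{2} \right)}}{4} + \frac{2 \log{\left(\frac{43}{12} \right)}}{3} + \frac{27 \log{\left(\frac{43}{8} \right)}}{8} + \frac{55}{8}.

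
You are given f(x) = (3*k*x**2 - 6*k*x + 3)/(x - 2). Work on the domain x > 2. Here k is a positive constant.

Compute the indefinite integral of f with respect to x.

Whatever form F(x) takes, F'(x) = f(x) is non-negotiable.
Check: d/dx[3*(k*x**2 + 2*log(x/2 - 1))/2] = (3*k*x**2 - 6*k*x + 3)/(x - 2) = f(x).

F(x) = 3*(k*x**2 + 2*log(x/2 - 1))/2 + C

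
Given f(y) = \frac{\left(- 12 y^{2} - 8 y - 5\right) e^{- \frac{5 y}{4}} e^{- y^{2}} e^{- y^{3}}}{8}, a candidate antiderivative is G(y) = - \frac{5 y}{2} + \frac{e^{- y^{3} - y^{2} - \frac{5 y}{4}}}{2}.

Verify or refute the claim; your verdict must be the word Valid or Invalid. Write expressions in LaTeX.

Invalid: d/dy[G] - f = - \frac{5}{2}, which is not 0.

d/dy[G] = \frac{\left(- 12 y^{2} - 8 y - 20 e^{\frac{5 y}{4}} e^{y^{2}} e^{y^{3}} - 5\right) e^{- \frac{5 y}{4}} e^{- y^{2}} e^{- y^{3}}}{8}
d/dy[G] - f(y) = - \frac{5}{2} != 0.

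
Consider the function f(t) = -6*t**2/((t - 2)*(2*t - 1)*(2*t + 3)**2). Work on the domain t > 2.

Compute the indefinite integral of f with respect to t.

Factor the denominator ((t - 2)*(2*t - 1)*(2*t + 3)**2) and decompose: f = 207/(784*(2*t + 3)) - 27/(28*(2*t + 3)**2) + 1/(16*(2*t - 1)) - 8/(49*(t - 2)); each piece integrates to a log, atan, or power term.
Check: d/dt[-8*log(t - 2)/49 + log(t - 1/2)/32 + 207*log(t + 3/2)/1568 + 54/(224*t + 336)] = -6*t**2/(8*t**4 + 4*t**3 - 34*t**2 - 21*t + 18), which equals f(t).

F(t) = -8*log(t - 2)/49 + log(t - 1/2)/32 + 207*log(t + 3/2)/1568 + 54/(224*t + 336) + C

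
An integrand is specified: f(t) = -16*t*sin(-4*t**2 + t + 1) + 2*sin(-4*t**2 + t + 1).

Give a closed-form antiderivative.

An antiderivative is F(t) = -2*cos(-4*t**2 + t + 1).

f matches the chain-rule pattern g'(h)*h' with inner function h(t) = -4*t**2 + t + 1; substituting u = h(t) collapses the integral.
Check: d/dt[-2*cos(-4*t**2 + t + 1)] = -16*t*sin(-4*t**2 + t + 1) + 2*sin(-4*t**2 + t + 1) = f(t).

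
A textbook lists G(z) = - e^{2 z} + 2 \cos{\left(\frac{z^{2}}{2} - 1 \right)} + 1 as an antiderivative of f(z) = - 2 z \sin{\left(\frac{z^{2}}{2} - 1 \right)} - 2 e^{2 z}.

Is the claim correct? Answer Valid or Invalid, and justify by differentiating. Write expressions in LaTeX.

Valid. The derivative of G reproduces f.

d/dz[G] = - 2 z \sin{\left(\frac{z^{2}}{2} - 1 \right)} - 2 e^{2 z}
This equals f(z) exactly, so the claim holds.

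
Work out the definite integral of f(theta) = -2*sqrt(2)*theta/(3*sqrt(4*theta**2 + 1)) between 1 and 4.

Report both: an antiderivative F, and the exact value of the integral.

Antiderivative: F(theta) = -sqrt(2*theta**2 + 1/2)/3; value = -sqrt(130)/6 + sqrt(10)/6

f matches the chain-rule pattern g'(h)*h' with inner function h(theta) = 2*theta**2 + 1/2; substituting u = h(theta) collapses the integral.
F(theta) = -sqrt(2*theta**2 + 1/2)/3 is an antiderivative of f.
Check: d/dtheta[-sqrt(2*theta**2 + 1/2)/3] = -2*sqrt(2)*theta/(3*sqrt(4*theta**2 + 1)) = f(theta).
F(4) = -sqrt(130)/6; F(1) = -sqrt(10)/6.
Integral = F(4) - F(1) = -sqrt(130)/6 + sqrt(10)/6.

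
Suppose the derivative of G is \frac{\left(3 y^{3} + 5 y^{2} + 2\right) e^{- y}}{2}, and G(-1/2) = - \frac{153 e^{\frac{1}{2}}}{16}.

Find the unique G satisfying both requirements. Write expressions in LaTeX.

Recognize the product-rule pattern: G'(y) = u'v + uv' with u = - \frac{3 y^{3}}{2} - 7 y^{2} - 14 y - 15, v = e^{- y}, so integration by parts undoes it.
A general antiderivative is \frac{\left(- 3 y^{3} - 14 y^{2} - 28 y - 30\right) e^{- y}}{2} + C.
The condition gives C = - \frac{153 e^{\frac{1}{2}}}{16} - (- \frac{153 e^{\frac{1}{2}}}{16}) = 0.
So G(y) = \frac{\left(- 3 y^{3} - 14 y^{2} - 28 y - 30\right) e^{- y}}{2}.
Check: d/dy[\frac{\left(- 3 y^{3} - 14 y^{2} - 28 y - 30\right) e^{- y}}{2}] = \frac{\left(3 y^{3} + 5 y^{2} + 2\right) e^{- y}}{2} = G'(y).

G(y) = \frac{\left(- 3 y^{3} - 14 y^{2} - 28 y - 30\right) e^{- y}}{2}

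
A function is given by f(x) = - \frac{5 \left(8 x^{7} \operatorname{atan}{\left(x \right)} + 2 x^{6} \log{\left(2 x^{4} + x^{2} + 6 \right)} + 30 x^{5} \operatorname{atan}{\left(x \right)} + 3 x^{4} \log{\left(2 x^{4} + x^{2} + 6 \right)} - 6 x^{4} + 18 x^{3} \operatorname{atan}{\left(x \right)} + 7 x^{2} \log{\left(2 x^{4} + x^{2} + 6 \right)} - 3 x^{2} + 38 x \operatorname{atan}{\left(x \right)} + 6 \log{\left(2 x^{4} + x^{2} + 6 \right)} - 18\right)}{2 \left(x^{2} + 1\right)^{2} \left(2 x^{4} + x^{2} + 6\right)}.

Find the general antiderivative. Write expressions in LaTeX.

Recognize the product-rule pattern: f = u'v + uv' with u = - \frac{5 \log{\left(2 x^{4} + x^{2} + 6 \right)}}{2} + \frac{15}{2 \left(x^{2} + 1\right)}, v = \operatorname{atan}{\left(x \right)}, so integration by parts undoes it.
Check: d/dx[- \frac{5 \left(x^{2} \log{\left(2 x^{4} + x^{2} + 6 \right)} + \log{\left(2 x^{4} + x^{2} + 6 \right)} - 3\right) \operatorname{atan}{\left(x \right)}}{2 \left(x^{2} + 1\right)}] = \frac{- 40 x^{7} \operatorname{atan}{\left(x \right)} - 10 x^{6} \log{\left(2 x^{4} + x^{2} + 6 \right)} - 150 x^{5} \operatorname{atan}{\left(x \right)} - 15 x^{4} \log{\left(2 x^{4} + x^{2} + 6 \right)} + 30 x^{4} - 90 x^{3} \operatorname{atan}{\left(x \right)} - 35 x^{2} \log{\left(2 x^{4} + x^{2} + 6 \right)} + 15 x^{2} - 190 x \operatorname{atan}{\left(x \right)} - 30 \log{\left(2 x^{4} + x^{2} + 6 \right)} + 90}{4 x^{8} + 10 x^{6} + 20 x^{4} + 26 x^{2} + 12}, which equals f(x).

F(x) = - \frac{5 \left(x^{2} \log{\left(2 x^{4} + x^{2} + 6 \right)} + \log{\left(2 x^{4} + x^{2} + 6 \right)} - 3\right) \operatorname{atan}{\left(x \right)}}{2 \left(x^{2} + 1\right)} + C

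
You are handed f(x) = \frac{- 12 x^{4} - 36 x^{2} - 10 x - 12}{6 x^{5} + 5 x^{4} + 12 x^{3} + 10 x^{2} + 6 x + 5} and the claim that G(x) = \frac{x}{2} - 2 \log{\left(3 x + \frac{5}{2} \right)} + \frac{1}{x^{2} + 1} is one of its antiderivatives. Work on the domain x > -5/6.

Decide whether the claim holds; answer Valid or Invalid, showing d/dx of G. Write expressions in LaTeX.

Invalid: d/dx[G] - f = \frac{1}{2}, which is not 0.

d/dx[G] = \frac{6 x^{5} - 19 x^{4} + 12 x^{3} - 62 x^{2} - 14 x - 19}{12 x^{5} + 10 x^{4} + 24 x^{3} + 20 x^{2} + 12 x + 10}
d/dx[G] - f(x) = \frac{1}{2} != 0.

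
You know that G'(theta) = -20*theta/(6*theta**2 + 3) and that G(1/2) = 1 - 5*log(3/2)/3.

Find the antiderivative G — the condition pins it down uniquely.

The substitution u = 2*theta**2 + 1 works: G'(theta) is exactly (dG/du)*(du/dtheta) for that inner function.
A general antiderivative is -5*log(2*theta**2 + 1)/3 + C.
The condition gives C = 1 - 5*log(3/2)/3 - (-5*log(3/2)/3) = 1.
So G(theta) = 1 - 5*log(2*theta**2 + 1)/3.
Check: d/dtheta[1 - 5*log(2*theta**2 + 1)/3] = -20*theta/(6*theta**2 + 3) = G'(theta).

G(theta) = 1 - 5*log(2*theta**2 + 1)/3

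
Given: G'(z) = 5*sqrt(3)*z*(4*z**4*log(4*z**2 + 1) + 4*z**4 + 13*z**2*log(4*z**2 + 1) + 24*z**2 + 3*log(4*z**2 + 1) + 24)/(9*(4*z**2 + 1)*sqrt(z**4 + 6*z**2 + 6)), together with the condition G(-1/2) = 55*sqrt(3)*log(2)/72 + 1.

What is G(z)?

G(z) = 5*sqrt(z**4/3 + 2*z**2 + 2)*log(4*z**2 + 1)/6 + 1

Recognize the product-rule pattern: G'(z) = u'v + uv' with u = 5*sqrt(z**4/3 + 2*z**2 + 2)/6, v = log(4*z**2 + 1), so integration by parts undoes it.
A general antiderivative is 5*sqrt(z**4/3 + 2*z**2 + 2)*log(4*z**2 + 1)/6 + C.
The condition gives C = 55*sqrt(3)*log(2)/72 + 1 - (55*sqrt(3)*log(2)/72) = 1.
So G(z) = 5*sqrt(z**4/3 + 2*z**2 + 2)*log(4*z**2 + 1)/6 + 1.
Check: d/dz[5*sqrt(z**4/3 + 2*z**2 + 2)*log(4*z**2 + 1)/6 + 1] = (20*z**5*log(4*z**2 + 1) + 20*z**5 + 65*z**3*log(4*z**2 + 1) + 120*z**3 + 15*z*log(4*z**2 + 1) + 120*z)/(12*sqrt(3)*z**2*sqrt(z**4 + 6*z**2 + 6) + 3*sqrt(3)*sqrt(z**4 + 6*z**2 + 6)), which equals G'(z).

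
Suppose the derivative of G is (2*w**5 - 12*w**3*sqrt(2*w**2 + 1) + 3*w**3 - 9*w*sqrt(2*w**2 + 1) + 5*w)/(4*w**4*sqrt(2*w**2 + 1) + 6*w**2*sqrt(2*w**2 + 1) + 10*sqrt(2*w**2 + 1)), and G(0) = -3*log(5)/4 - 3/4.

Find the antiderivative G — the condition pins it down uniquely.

G(w) = sqrt(2*w**2 + 1)/4 - 3*log(2*w**4 + 3*w**2 + 5)/4 - 1

Whatever form G(w) takes, its d/dw must return the stated G'(w).
A general antiderivative is sqrt(2*w**2 + 1)/4 - 3*log(2*w**4 + 3*w**2 + 5)/4 + C.
The condition gives C = -3*log(5)/4 - 3/4 - (1/4 - 3*log(5)/4) = -1.
So G(w) = sqrt(2*w**2 + 1)/4 - 3*log(2*w**4 + 3*w**2 + 5)/4 - 1.
Check: d/dw[sqrt(2*w**2 + 1)/4 - 3*log(2*w**4 + 3*w**2 + 5)/4 - 1] = (2*w**5 - 12*w**3*sqrt(2*w**2 + 1) + 3*w**3 - 9*w*sqrt(2*w**2 + 1) + 5*w)/(4*w**4*sqrt(2*w**2 + 1) + 6*w**2*sqrt(2*w**2 + 1) + 10*sqrt(2*w**2 + 1)) = G'(w).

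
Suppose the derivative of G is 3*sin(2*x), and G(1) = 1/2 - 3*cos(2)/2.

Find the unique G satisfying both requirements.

G(x) = (1 - 3*cos(2*x))/2

Check a candidate G(x) by differentiating: d/dx[G] must match the given G'(x).
A general antiderivative is -3*cos(2*x)/2 + C.
The condition gives C = 1/2 - 3*cos(2)/2 - (-3*cos(2)/2) = 1/2.
So G(x) = (1 - 3*cos(2*x))/2.
Check: d/dx[(1 - 3*cos(2*x))/2] = 3*sin(2*x) = G'(x).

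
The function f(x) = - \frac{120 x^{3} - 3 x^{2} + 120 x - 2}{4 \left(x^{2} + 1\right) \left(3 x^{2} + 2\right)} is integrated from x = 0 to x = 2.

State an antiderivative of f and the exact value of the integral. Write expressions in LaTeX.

Any candidate F(x) must reproduce f(x) exactly when differentiated.
F(x) = \frac{- 20 \log{\left(3 x^{2} + 2 \right)} + \operatorname{atan}{\left(x \right)}}{4} is an antiderivative of f.
Check: d/dx[\frac{- 20 \log{\left(3 x^{2} + 2 \right)} + \operatorname{atan}{\left(x \right)}}{4}] = \frac{- 120 x^{3} + 3 x^{2} - 120 x + 2}{12 x^{4} + 20 x^{2} + 8}, which equals f(x).
F(2) = - 5 \log{\left(14 \right)} + \frac{\operatorname{atan}{\left(2 \right)}}{4}; F(0) = - 5 \log{\left(2 \right)}.
Integral = F(2) - F(0) = - 5 \log{\left(14 \right)} + \frac{\operatorname{atan}{\left(2 \right)}}{4} + 5 \log{\left(2 \right)}.

Antiderivative: F(x) = \frac{- 20 \log{\left(3 x^{2} + 2 \right)} + \operatorname{atan}{\left(x \right)}}{4}; value = - 5 \log{\left(14 \right)} + \frac{\operatorname{atan}{\left(2 \right)}}{4} + 5 \log{\left(2 \right)}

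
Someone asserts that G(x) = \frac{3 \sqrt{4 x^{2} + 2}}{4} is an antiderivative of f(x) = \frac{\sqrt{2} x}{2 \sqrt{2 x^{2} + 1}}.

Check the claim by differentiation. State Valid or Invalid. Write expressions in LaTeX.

Invalid: d/dx[G] - f = \frac{\sqrt{2} x}{\sqrt{2 x^{2} + 1}}, which is not 0.

d/dx[G] = \frac{3 \sqrt{2} x}{2 \sqrt{2 x^{2} + 1}}
d/dx[G] - f(x) = \frac{\sqrt{2} x}{\sqrt{2 x^{2} + 1}} != 0.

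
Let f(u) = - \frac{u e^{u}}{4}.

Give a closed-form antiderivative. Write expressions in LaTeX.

An antiderivative is F(u) = - \frac{\left(u - 1\right) e^{u}}{4}.

Recognize the product-rule pattern: f = v'r + vr' with v = \frac{1}{4} - \frac{u}{4}, r = e^{u}, so integration by parts undoes it.
Check: d/du[- \frac{\left(u - 1\right) e^{u}}{4}] = - \frac{u e^{u}}{4} = f(u).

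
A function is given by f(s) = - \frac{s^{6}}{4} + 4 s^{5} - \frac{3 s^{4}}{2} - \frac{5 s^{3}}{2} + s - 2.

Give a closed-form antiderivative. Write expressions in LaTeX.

An antiderivative is F(s) = - \frac{s^{7}}{28} + \frac{2 s^{6}}{3} - \frac{3 s^{5}}{10} - \frac{5 s^{4}}{8} + \frac{s^{2}}{2} - 2 s.

The integrand splits into summands that can be handled one at a time.
Check: d/ds[- \frac{s^{7}}{28} + \frac{2 s^{6}}{3} - \frac{3 s^{5}}{10} - \frac{5 s^{4}}{8} + \frac{s^{2}}{2} - 2 s] = - \frac{s^{6}}{4} + 4 s^{5} - \frac{3 s^{4}}{2} - \frac{5 s^{3}}{2} + s - 2 = f(s).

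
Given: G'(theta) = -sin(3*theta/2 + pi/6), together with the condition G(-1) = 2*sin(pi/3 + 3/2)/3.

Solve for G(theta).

G(theta) = 2*cos(3*theta/2 + pi/6)/3

Recover the given G'(theta) by differentiating a candidate G(theta); any mismatch rules it out.
A general antiderivative is 2*cos(3*theta/2 + pi/6)/3 + C.
The condition gives C = 2*sin(pi/3 + 3/2)/3 - (2*sin(pi/3 + 3/2)/3) = 0.
So G(theta) = 2*cos(3*theta/2 + pi/6)/3.
Check: d/dtheta[2*cos(3*theta/2 + pi/6)/3] = -sin(3*theta/2 + pi/6) = G'(theta).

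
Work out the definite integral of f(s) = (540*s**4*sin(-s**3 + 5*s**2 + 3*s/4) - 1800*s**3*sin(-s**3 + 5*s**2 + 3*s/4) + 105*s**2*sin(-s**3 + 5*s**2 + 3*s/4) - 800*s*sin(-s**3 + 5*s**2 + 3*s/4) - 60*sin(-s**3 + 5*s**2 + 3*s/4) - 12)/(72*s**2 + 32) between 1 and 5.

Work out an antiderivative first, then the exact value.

For F(s) to be correct the identity F'(s) - f(s) = 0 must hold.
F(s) = (10*cos(-s**3 + 5*s**2 + 3*s/4) - atan(3*s/2))/4 is an antiderivative of f.
Check: d/ds[(10*cos(-s**3 + 5*s**2 + 3*s/4) - atan(3*s/2))/4] = (540*s**4*sin(-s**3 + 5*s**2 + 3*s/4) - 1800*s**3*sin(-s**3 + 5*s**2 + 3*s/4) + 105*s**2*sin(-s**3 + 5*s**2 + 3*s/4) - 800*s*sin(-s**3 + 5*s**2 + 3*s/4) - 60*sin(-s**3 + 5*s**2 + 3*s/4) - 12)/(72*s**2 + 32) = f(s).
F(5) = 5*cos(15/4)/2 - atan(15/2)/4; F(1) = -atan(3/2)/4 + 5*cos(19/4)/2.
Integral = F(5) - F(1) = 5*cos(15/4)/2 - atan(15/2)/4 - 5*cos(19/4)/2 + atan(3/2)/4.

Antiderivative: F(s) = (10*cos(-s**3 + 5*s**2 + 3*s/4) - atan(3*s/2))/4; value = 5*cos(15/4)/2 - atan(15/2)/4 - 5*cos(19/4)/2 + atan(3/2)/4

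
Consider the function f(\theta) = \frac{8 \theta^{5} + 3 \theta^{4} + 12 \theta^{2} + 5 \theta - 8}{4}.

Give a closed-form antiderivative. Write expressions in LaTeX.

An antiderivative is F(\theta) = \frac{\theta^{6}}{3} + \frac{3 \theta^{5}}{20} + \theta^{3} + \frac{5 \theta^{2}}{8} - 2 \theta.

For F(\theta) to be correct the identity F'(\theta) - f(\theta) = 0 must hold.
Check: d/d\theta[\frac{\theta^{6}}{3} + \frac{3 \theta^{5}}{20} + \theta^{3} + \frac{5 \theta^{2}}{8} - 2 \theta] = 2 \theta^{5} + \frac{3 \theta^{4}}{4} + 3 \theta^{2} + \frac{5 \theta}{4} - 2, which equals f(\theta).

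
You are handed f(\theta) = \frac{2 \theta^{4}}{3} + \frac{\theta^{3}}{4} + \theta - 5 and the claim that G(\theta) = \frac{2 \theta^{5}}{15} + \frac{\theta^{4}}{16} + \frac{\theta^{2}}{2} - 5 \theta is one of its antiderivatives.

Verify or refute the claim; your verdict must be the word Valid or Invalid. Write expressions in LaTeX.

Valid - the claim checks out under differentiation.

d/d\theta[G] = \frac{2 \theta^{4}}{3} + \frac{\theta^{3}}{4} + \theta - 5
This equals f(\theta) exactly, so the claim holds.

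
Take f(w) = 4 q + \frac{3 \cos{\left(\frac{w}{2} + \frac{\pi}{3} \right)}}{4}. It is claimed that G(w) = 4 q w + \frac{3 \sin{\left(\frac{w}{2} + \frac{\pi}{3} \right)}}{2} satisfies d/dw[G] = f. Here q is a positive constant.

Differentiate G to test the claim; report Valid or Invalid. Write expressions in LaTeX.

Valid. The derivative of G reproduces f.

d/dw[G] = 4 q + \frac{3 \cos{\left(\frac{w}{2} + \frac{\pi}{3} \right)}}{4}
This equals f(w) exactly, so the claim holds.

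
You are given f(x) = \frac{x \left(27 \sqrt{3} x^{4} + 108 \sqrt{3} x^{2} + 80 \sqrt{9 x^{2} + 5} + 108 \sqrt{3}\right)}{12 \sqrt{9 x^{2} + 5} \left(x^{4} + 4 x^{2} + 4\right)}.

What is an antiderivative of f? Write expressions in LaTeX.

An antiderivative is F(x) = \frac{3 \sqrt{3 x^{2} + \frac{5}{3}}}{4} - \frac{5}{3 \left(\frac{x^{2}}{2} + 1\right)}.

Check any antiderivative F(x) by computing F'(x) and comparing it with f(x).
Check: d/dx[\frac{3 \sqrt{3 x^{2} + \frac{5}{3}}}{4} - \frac{5}{3 \left(\frac{x^{2}}{2} + 1\right)}] = \frac{27 \sqrt{3} x^{5} + 108 \sqrt{3} x^{3} + 80 x \sqrt{9 x^{2} + 5} + 108 \sqrt{3} x}{12 x^{4} \sqrt{9 x^{2} + 5} + 48 x^{2} \sqrt{9 x^{2} + 5} + 48 \sqrt{9 x^{2} + 5}}, which equals f(x).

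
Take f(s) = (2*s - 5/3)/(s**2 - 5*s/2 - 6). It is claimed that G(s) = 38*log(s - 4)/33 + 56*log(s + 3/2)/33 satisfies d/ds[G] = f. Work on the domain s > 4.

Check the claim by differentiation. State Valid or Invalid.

d/ds[G] = (188*s - 334)/(66*s**2 - 165*s - 396)
d/ds[G] - f(s) = 56/(66*s + 99) != 0.

Invalid: d/ds[G] - f = 56/(66*s + 99), which is not 0.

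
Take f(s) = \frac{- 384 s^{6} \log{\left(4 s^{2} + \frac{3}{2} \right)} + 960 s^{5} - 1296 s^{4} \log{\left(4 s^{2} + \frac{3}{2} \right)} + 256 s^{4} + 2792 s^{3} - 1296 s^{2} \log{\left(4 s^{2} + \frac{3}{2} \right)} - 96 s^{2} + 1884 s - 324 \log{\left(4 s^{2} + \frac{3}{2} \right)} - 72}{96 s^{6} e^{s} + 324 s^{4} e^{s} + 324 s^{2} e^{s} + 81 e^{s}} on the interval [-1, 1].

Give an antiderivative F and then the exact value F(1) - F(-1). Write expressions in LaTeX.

Antiderivative: F(s) = \frac{4 \left(- 3 s + 3 \left(2 s^{2} + 3\right) \log{\left(4 s^{2} + \frac{3}{2} \right)} - 1\right) e^{- s}}{3 \left(2 s^{2} + 3\right)}; value = - 4 e \log{\left(\frac{11}{2} \right)} - \frac{8 e}{15} - \frac{16}{15 e} + \frac{4 \log{\left(\frac{11}{2} \right)}}{e}

Recognize the product-rule pattern: f = u'v + uv' with u = \frac{2 \left(- 2 s - \frac{2}{3}\right)}{2 s^{2} + 3} + 4 \log{\left(4 s^{2} + \frac{3}{2} \right)}, v = e^{- s}, so integration by parts undoes it.
F(s) = \frac{4 \left(- 3 s + 3 \left(2 s^{2} + 3\right) \log{\left(4 s^{2} + \frac{3}{2} \right)} - 1\right) e^{- s}}{3 \left(2 s^{2} + 3\right)} is an antiderivative of f.
Check: d/ds[\frac{4 \left(- 3 s + 3 \left(2 s^{2} + 3\right) \log{\left(4 s^{2} + \frac{3}{2} \right)} - 1\right) e^{- s}}{3 \left(2 s^{2} + 3\right)}] = \frac{- 384 s^{6} \log{\left(4 s^{2} + \frac{3}{2} \right)} + 960 s^{5} - 1296 s^{4} \log{\left(4 s^{2} + \frac{3}{2} \right)} + 256 s^{4} + 2792 s^{3} - 1296 s^{2} \log{\left(4 s^{2} + \frac{3}{2} \right)} - 96 s^{2} + 1884 s - 324 \log{\left(4 s^{2} + \frac{3}{2} \right)} - 72}{96 s^{6} e^{s} + 324 s^{4} e^{s} + 324 s^{2} e^{s} + 81 e^{s}} = f(s).
F(1) = - \frac{16}{15 e} + \frac{4 \log{\left(\frac{11}{2} \right)}}{e}; F(-1) = \frac{8 e}{15} + 4 e \log{\left(\frac{11}{2} \right)}.
Integral = F(1) - F(-1) = - 4 e \log{\left(\frac{11}{2} \right)} - \frac{8 e}{15} - \frac{16}{15 e} + \frac{4 \log{\left(\frac{11}{2} \right)}}{e}.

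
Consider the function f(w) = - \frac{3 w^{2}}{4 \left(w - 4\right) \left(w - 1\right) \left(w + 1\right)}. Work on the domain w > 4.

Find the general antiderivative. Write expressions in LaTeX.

The denominator factors as 4 \left(w - 4\right) \left(w - 1\right) \left(w + 1\right); partial fractions split f into directly integrable pieces: - \frac{3}{40 \left(w + 1\right)} + \frac{1}{8 \left(w - 1\right)} - \frac{4}{5 \left(w - 4\right)}.
Check: d/dw[- \frac{4 \log{\left(w - 4 \right)}}{5} + \frac{\log{\left(w - 1 \right)}}{8} - \frac{3 \log{\left(w + 1 \right)}}{40}] = - \frac{3 w^{2}}{4 w^{3} - 16 w^{2} - 4 w + 16}, which equals f(w).

F(w) = - \frac{4 \log{\left(w - 4 \right)}}{5} + \frac{\log{\left(w - 1 \right)}}{8} - \frac{3 \log{\left(w + 1 \right)}}{40} + C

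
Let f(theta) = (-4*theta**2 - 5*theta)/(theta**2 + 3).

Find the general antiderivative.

F(theta) = -4*theta - 5*log(theta**2 + 3)/2 + 4*sqrt(3)*atan(sqrt(3)*theta/3) + C

Recover f(theta) by differentiating a candidate F(theta); any mismatch rules it out.
Check: d/dtheta[-4*theta - 5*log(theta**2 + 3)/2 + 4*sqrt(3)*atan(sqrt(3)*theta/3)] = (-4*theta**2 - 5*theta)/(theta**2 + 3) = f(theta).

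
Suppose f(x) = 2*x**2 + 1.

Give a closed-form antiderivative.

A first test for any F(x): its x-derivative must equal f(x) identically.
Check: d/dx[2*x**3/3 + x] = 2*x**2 + 1 = f(x).

An antiderivative is F(x) = 2*x**3/3 + x.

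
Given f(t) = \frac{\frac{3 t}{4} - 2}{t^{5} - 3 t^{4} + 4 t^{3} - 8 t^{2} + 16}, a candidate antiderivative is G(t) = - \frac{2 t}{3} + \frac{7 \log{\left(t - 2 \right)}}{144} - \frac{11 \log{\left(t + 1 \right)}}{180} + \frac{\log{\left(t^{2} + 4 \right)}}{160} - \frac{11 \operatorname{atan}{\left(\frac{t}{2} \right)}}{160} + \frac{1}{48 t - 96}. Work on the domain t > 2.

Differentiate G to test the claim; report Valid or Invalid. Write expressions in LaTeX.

d/dt[G] = \frac{- 8 t^{5} + 24 t^{4} - 32 t^{3} + 64 t^{2} + 9 t - 152}{12 t^{5} - 36 t^{4} + 48 t^{3} - 96 t^{2} + 192}
d/dt[G] - f(t) = - \frac{2}{3} != 0.

Invalid: d/dt[G] - f = - \frac{2}{3}, which is not 0.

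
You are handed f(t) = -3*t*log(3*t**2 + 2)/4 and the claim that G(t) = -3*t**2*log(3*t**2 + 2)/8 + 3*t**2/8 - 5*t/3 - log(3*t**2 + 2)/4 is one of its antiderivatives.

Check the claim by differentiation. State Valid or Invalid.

Invalid: d/dt[G] - f = -5/3, which is not 0.

d/dt[G] = -3*t*log(3*t**2 + 2)/4 - 5/3
d/dt[G] - f(t) = -5/3 != 0.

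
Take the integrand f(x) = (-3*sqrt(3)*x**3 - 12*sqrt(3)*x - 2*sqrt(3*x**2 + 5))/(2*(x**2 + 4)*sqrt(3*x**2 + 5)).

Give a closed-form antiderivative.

Differentiate the proposed F(x) back; it has to land on f(x) exactly.
Check: d/dx[-3*sqrt(x**2 + 5/3)/2 - atan(x/2)/2] = (-3*sqrt(3)*x**3 - 12*sqrt(3)*x - 2*sqrt(3*x**2 + 5))/(2*x**2*sqrt(3*x**2 + 5) + 8*sqrt(3*x**2 + 5)), which equals f(x).

An antiderivative is F(x) = -3*sqrt(x**2 + 5/3)/2 - atan(x/2)/2.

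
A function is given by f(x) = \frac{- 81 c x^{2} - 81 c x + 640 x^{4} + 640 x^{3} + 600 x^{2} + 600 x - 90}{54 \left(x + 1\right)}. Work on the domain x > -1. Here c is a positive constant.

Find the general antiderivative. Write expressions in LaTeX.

F(x) = - \frac{3 c x^{2}}{4} + \frac{80 x^{4}}{27} + \frac{50 x^{2}}{9} - \frac{5 \log{\left(x + 1 \right)}}{3} + C

Differentiate the proposed F(x) back; it has to land on f(x) exactly.
Check: d/dx[- \frac{3 c x^{2}}{4} + \frac{80 x^{4}}{27} + \frac{50 x^{2}}{9} - \frac{5 \log{\left(x + 1 \right)}}{3}] = \frac{- 81 c x^{2} - 81 c x + 640 x^{4} + 640 x^{3} + 600 x^{2} + 600 x - 90}{54 x + 54}, which equals f(x).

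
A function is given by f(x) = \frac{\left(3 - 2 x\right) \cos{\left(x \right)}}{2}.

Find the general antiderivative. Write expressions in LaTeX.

Since d/dx undoes antidifferentiation here, F'(x) = f(x) is required of F(x).
Check: d/dx[- \frac{2 x \sin{\left(x \right)} - 3 \sin{\left(x \right)} + 2 \cos{\left(x \right)}}{2}] = - x \cos{\left(x \right)} + \frac{3 \cos{\left(x \right)}}{2}, which equals f(x).

F(x) = - \frac{2 x \sin{\left(x \right)} - 3 \sin{\left(x \right)} + 2 \cos{\left(x \right)}}{2} + C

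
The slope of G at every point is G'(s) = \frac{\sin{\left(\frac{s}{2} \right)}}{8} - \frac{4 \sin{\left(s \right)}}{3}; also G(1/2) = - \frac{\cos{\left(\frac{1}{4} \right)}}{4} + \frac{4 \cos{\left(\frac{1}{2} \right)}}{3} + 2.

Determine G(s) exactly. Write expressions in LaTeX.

G(s) = \frac{- 3 \cos{\left(\frac{s}{2} \right)} + 16 \cos{\left(s \right)} + 24}{12}

The integrand splits into summands that can be handled one at a time.
A general antiderivative is - \frac{\cos{\left(\frac{s}{2} \right)}}{4} + \frac{4 \cos{\left(s \right)}}{3} + C.
The condition gives C = - \frac{\cos{\left(\frac{1}{4} \right)}}{4} + \frac{4 \cos{\left(\frac{1}{2} \right)}}{3} + 2 - (- \frac{\cos{\left(\frac{1}{4} \right)}}{4} + \frac{4 \cos{\left(\frac{1}{2} \right)}}{3}) = 2.
So G(s) = \frac{- 3 \cos{\left(\frac{s}{2} \right)} + 16 \cos{\left(s \right)} + 24}{12}.
Check: d/ds[\frac{- 3 \cos{\left(\frac{s}{2} \right)} + 16 \cos{\left(s \right)} + 24}{12}] = \frac{\sin{\left(\frac{s}{2} \right)}}{8} - \frac{4 \sin{\left(s \right)}}{3} = G'(s).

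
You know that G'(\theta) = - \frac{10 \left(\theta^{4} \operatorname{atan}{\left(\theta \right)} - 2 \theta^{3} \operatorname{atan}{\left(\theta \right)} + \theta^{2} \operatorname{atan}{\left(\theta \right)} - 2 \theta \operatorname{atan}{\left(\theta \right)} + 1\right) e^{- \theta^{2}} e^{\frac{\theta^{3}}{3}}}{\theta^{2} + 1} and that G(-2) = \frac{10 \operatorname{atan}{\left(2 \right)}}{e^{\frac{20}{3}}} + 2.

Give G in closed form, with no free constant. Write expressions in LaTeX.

G(\theta) = 2 \left(- 5 e^{\frac{\theta^{3}}{3} - \theta^{2}} \operatorname{atan}{\left(\theta \right)} + 1\right)

G'(\theta) has the shape u'v + uv' for u = - 10 \operatorname{atan}{\left(\theta \right)} and v = e^{\frac{\theta^{3}}{3} - \theta^{2}} — it is the derivative of the product u*v.
A general antiderivative is - 10 e^{\frac{\theta^{3}}{3} - \theta^{2}} \operatorname{atan}{\left(\theta \right)} + C.
The condition gives C = \frac{10 \operatorname{atan}{\left(2 \right)}}{e^{\frac{20}{3}}} + 2 - (\frac{10 \operatorname{atan}{\left(2 \right)}}{e^{\frac{20}{3}}}) = 2.
So G(\theta) = 2 \left(- 5 e^{\frac{\theta^{3}}{3} - \theta^{2}} \operatorname{atan}{\left(\theta \right)} + 1\right).
Check: d/d\theta[2 \left(- 5 e^{\frac{\theta^{3}}{3} - \theta^{2}} \operatorname{atan}{\left(\theta \right)} + 1\right)] = \frac{- 10 \theta^{4} e^{- \theta^{2}} e^{\frac{\theta^{3}}{3}} \operatorname{atan}{\left(\theta \right)} + 20 \theta^{3} e^{- \theta^{2}} e^{\frac{\theta^{3}}{3}} \operatorname{atan}{\left(\theta \right)} - 10 \theta^{2} e^{- \theta^{2}} e^{\frac{\theta^{3}}{3}} \operatorname{atan}{\left(\theta \right)} + 20 \theta e^{- \theta^{2}} e^{\frac{\theta^{3}}{3}} \operatorname{atan}{\left(\theta \right)} - 10 e^{- \theta^{2}} e^{\frac{\theta^{3}}{3}}}{\theta^{2} + 1}, which equals G'(\theta).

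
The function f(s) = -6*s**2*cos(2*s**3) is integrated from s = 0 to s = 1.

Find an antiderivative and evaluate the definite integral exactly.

f matches the chain-rule pattern g'(h)*h' with inner function h(s) = 2*s**3; substituting u = h(s) collapses the integral.
F(s) = -sin(2*s**3) is an antiderivative of f.
Check: d/ds[-sin(2*s**3)] = -6*s**2*cos(2*s**3) = f(s).
F(1) = -sin(2); F(0) = 0.
Integral = F(1) - F(0) = -sin(2).

Antiderivative: F(s) = -sin(2*s**3); value = -sin(2)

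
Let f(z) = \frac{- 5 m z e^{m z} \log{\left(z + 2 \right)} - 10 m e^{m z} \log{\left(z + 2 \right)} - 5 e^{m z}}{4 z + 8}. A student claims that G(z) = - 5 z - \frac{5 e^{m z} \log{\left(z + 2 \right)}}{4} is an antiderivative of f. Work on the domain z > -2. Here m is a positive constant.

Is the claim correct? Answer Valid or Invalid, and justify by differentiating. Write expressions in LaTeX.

d/dz[G] = \frac{- 5 m z e^{m z} \log{\left(z + 2 \right)} - 10 m e^{m z} \log{\left(z + 2 \right)} - 20 z - 5 e^{m z} - 40}{4 z + 8}
d/dz[G] - f(z) = -5 != 0.

Invalid: d/dz[G] - f = -5, which is not 0.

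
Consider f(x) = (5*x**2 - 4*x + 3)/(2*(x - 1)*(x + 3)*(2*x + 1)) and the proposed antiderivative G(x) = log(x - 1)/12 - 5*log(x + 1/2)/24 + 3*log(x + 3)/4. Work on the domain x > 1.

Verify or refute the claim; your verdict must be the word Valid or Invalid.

Invalid: d/dx[G] - f = (-5*x**2 + 4*x - 3)/(8*x**3 + 20*x**2 - 16*x - 12), which is not 0.

d/dx[G] = (5*x**2 - 4*x + 3)/(8*x**3 + 20*x**2 - 16*x - 12)
d/dx[G] - f(x) = (-5*x**2 + 4*x - 3)/(8*x**3 + 20*x**2 - 16*x - 12) != 0.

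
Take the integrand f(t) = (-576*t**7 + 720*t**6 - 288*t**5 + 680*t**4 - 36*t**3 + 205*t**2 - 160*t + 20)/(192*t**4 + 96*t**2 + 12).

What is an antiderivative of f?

An antiderivative is F(t) = -3*t**4/4 + 5*t**3/4 + 5*t/3 + 5/(12*t**2 + 3).

Recover f(t) by differentiating a candidate F(t); any mismatch rules it out.
Check: d/dt[-3*t**4/4 + 5*t**3/4 + 5*t/3 + 5/(12*t**2 + 3)] = (-576*t**7 + 720*t**6 - 288*t**5 + 680*t**4 - 36*t**3 + 205*t**2 - 160*t + 20)/(192*t**4 + 96*t**2 + 12) = f(t).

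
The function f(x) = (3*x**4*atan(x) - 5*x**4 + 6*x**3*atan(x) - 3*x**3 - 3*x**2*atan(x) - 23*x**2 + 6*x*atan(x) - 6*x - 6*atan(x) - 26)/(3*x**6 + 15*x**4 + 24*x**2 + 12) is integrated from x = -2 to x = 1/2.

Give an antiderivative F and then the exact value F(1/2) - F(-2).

An antiderivative F(x) passes only if d/dx[F] lands on f(x) exactly.
F(x) = -2*x*atan(x)/(2*x**2 + 4) - 5*atan(x)/3 - 2*atan(x)/(2*x**2 + 4) is an antiderivative of f.
Check: d/dx[-2*x*atan(x)/(2*x**2 + 4) - 5*atan(x)/3 - 2*atan(x)/(2*x**2 + 4)] = (3*x**4*atan(x) - 5*x**4 + 6*x**3*atan(x) - 3*x**3 - 3*x**2*atan(x) - 23*x**2 + 6*x*atan(x) - 6*x - 6*atan(x) - 26)/(3*x**6 + 15*x**4 + 24*x**2 + 12) = f(x).
F(1/2) = -7*atan(1/2)/3; F(-2) = 3*atan(2)/2.
Integral = F(1/2) - F(-2) = -3*atan(2)/2 - 7*atan(1/2)/3.

Antiderivative: F(x) = -2*x*atan(x)/(2*x**2 + 4) - 5*atan(x)/3 - 2*atan(x)/(2*x**2 + 4); value = -3*atan(2)/2 - 7*atan(1/2)/3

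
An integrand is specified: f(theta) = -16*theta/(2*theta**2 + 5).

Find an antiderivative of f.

The substitution u = 2*theta**2 + 5 works: f is exactly (dF/du)*(du/dtheta) for that inner function.
Check: d/dtheta[-4*log(2*theta**2 + 5)] = -16*theta/(2*theta**2 + 5) = f(theta).

An antiderivative is F(theta) = -4*log(2*theta**2 + 5).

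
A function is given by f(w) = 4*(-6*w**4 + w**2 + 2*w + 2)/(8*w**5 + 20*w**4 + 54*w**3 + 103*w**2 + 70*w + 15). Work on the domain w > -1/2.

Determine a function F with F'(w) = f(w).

An antiderivative is F(w) = (22910*w*log(w + 1/2) - 146790*w*log(w + 3/2) - 47680*w*log(w**2 + 5) + 66656*sqrt(5)*w*atan(sqrt(5)*w/5) + 11455*log(w + 1/2) - 73395*log(w + 3/2) - 23840*log(w**2 + 5) + 33328*sqrt(5)*atan(sqrt(5)*w/5) - 6090)/(73080*w + 36540).

The denominator factors as (2*w + 1)**2*(2*w + 3)*(w**2 + 5); partial fractions split f into directly integrable pieces: -4*(596*w - 2083)/(1827*(w**2 + 5)) - 233/(58*(2*w + 3)) + 79/(126*(2*w + 1)) + 1/(3*(2*w + 1)**2).
Check: d/dw[(22910*w*log(w + 1/2) - 146790*w*log(w + 3/2) - 47680*w*log(w**2 + 5) + 66656*sqrt(5)*w*atan(sqrt(5)*w/5) + 11455*log(w + 1/2) - 73395*log(w + 3/2) - 23840*log(w**2 + 5) + 33328*sqrt(5)*atan(sqrt(5)*w/5) - 6090)/(73080*w + 36540)] = (-24*w**4 + 4*w**2 + 8*w + 8)/(8*w**5 + 20*w**4 + 54*w**3 + 103*w**2 + 70*w + 15), which equals f(w).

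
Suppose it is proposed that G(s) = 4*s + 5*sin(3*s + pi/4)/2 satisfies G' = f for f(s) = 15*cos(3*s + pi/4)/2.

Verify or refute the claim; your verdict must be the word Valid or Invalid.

d/ds[G] = 15*cos(3*s + pi/4)/2 + 4
d/ds[G] - f(s) = 4 != 0.

Invalid: d/ds[G] - f = 4, which is not 0.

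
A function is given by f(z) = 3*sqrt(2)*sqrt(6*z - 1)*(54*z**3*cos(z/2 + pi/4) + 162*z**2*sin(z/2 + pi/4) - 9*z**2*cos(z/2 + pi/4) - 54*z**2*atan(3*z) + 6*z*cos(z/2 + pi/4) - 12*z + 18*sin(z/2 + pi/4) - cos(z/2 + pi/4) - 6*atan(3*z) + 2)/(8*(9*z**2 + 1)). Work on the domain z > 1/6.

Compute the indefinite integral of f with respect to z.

F(z) = 3*(3*z - 1/2)**(3/2)*(sin(z/2 + pi/4) - atan(3*z)/3) + C

Recognize the product-rule pattern: f = u'v + uv' with u = 3*(3*z - 1/2)**(3/2), v = sin(z/2 + pi/4) - atan(3*z)/3, so integration by parts undoes it.
Check: d/dz[3*(3*z - 1/2)**(3/2)*(sin(z/2 + pi/4) - atan(3*z)/3)] = (162*z**3*sqrt(6*z - 1)*cos(z/2 + pi/4) + 486*z**2*sqrt(6*z - 1)*sin(z/2 + pi/4) - 27*z**2*sqrt(6*z - 1)*cos(z/2 + pi/4) - 162*z**2*sqrt(6*z - 1)*atan(3*z) + 18*z*sqrt(6*z - 1)*cos(z/2 + pi/4) - 36*z*sqrt(6*z - 1) + 54*sqrt(6*z - 1)*sin(z/2 + pi/4) - 3*sqrt(6*z - 1)*cos(z/2 + pi/4) - 18*sqrt(6*z - 1)*atan(3*z) + 6*sqrt(6*z - 1))/(36*sqrt(2)*z**2 + 4*sqrt(2)), which equals f(z).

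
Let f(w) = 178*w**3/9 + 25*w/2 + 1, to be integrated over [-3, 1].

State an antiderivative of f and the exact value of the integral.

Antiderivative: F(w) = -2*w**4 + w + 5*(5*w**2/3 + 3/4)**2/2; value = -3974/9

Integrate term by term and add the pieces.
F(w) = -2*w**4 + w + 5*(5*w**2/3 + 3/4)**2/2 is an antiderivative of f.
Check: d/dw[-2*w**4 + w + 5*(5*w**2/3 + 3/4)**2/2] = 178*w**3/9 + 25*w/2 + 1 = f(w).
F(1) = 3917/288; F(-3) = 14565/32.
Integral = F(1) - F(-3) = -3974/9.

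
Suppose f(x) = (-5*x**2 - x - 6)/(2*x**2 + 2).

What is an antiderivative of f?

An antiderivative is F(x) = -(10*x + log(x**2 + 1) + 2*atan(x))/4.

Any candidate F(x) must reproduce f(x) exactly when differentiated.
Check: d/dx[-(10*x + log(x**2 + 1) + 2*atan(x))/4] = (-5*x**2 - x - 6)/(2*x**2 + 2) = f(x).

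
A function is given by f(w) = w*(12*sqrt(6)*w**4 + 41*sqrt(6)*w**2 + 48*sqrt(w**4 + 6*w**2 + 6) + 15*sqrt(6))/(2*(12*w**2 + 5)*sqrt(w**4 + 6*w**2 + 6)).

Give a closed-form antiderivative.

Any candidate F(w) must reproduce f(w) exactly when differentiated.
Check: d/dw[(sqrt(6)*sqrt(w**4 + 6*w**2 + 6) + 4*log(4*w**2 + 5/3))/4] = (12*sqrt(6)*w**5 + 41*sqrt(6)*w**3 + 48*w*sqrt(w**4 + 6*w**2 + 6) + 15*sqrt(6)*w)/(24*w**2*sqrt(w**4 + 6*w**2 + 6) + 10*sqrt(w**4 + 6*w**2 + 6)), which equals f(w).

An antiderivative is F(w) = (sqrt(6)*sqrt(w**4 + 6*w**2 + 6) + 4*log(4*w**2 + 5/3))/4.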